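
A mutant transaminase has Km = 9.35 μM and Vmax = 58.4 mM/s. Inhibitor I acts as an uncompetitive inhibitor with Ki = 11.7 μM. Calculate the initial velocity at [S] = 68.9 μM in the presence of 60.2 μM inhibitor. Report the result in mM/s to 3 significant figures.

With α = 1 + [I]/Ki = 1 + 60.2/11.7 = 6.145, the uncompetitive rate law is v = (Vmax/α)·[S] / (Km/α + [S]).
v = (58.4/6.145)×68.9 / (9.35/6.145 + 68.9) = 654.8/70.42 = 9.30 mM/s.

9.30 mM/s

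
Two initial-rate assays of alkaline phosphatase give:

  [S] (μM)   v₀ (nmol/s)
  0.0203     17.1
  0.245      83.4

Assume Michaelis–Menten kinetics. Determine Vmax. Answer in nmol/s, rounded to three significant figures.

From v = Vmax[S]/(Km+[S]), each point gives Vmax = v(Km+[S])/[S].
Equating: 17.1(Km+0.0203)/0.0203 = 83.4(Km+0.245)/0.245.
842.4·Km + 17.1 = 340.4·Km + 83.4, so (842.4 − 340.4)·Km = 83.4 − 17.1.
Km = 66.30/502.0 = 0.132 μM; then Vmax = 17.1(0.132+0.0203)/0.0203 = 128 nmol/s.

128 nmol/s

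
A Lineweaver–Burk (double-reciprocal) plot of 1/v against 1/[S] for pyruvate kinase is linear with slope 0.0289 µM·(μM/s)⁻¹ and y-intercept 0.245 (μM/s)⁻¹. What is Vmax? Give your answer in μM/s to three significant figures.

4.08 μM/s

The y-intercept of a Lineweaver–Burk plot equals 1/Vmax, so Vmax = 1/0.245 = 4.08 μM/s.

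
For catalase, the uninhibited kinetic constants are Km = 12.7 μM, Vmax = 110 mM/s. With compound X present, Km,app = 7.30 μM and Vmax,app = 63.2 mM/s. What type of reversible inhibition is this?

Both Km and Vmax decrease by the same factor (~1.74-fold) — characteristic of uncompetitive inhibition.

uncompetitive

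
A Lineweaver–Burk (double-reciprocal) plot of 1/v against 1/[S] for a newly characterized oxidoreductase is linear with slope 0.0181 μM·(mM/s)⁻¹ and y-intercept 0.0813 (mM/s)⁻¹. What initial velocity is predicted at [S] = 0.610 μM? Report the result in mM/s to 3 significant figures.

9.01 mM/s

The y-intercept is 1/Vmax, so Vmax = 1/0.0813 = 12.3 mM/s.
The slope is Km/Vmax, so Km = 0.0181 × 12.3 = 0.223 μM.
Then v = 12.3 × 0.610/(0.223 + 0.610) = 9.01 mM/s.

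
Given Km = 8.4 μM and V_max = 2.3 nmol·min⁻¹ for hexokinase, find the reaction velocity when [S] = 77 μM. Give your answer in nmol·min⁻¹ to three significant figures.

[S]/(Km+[S]) = 77/85.40 = 0.9016, the fractional saturation.
v = 0.9016 × Vmax = 0.9016 × 2.3 = 2.07 nmol·min⁻¹.

2.07 nmol·min⁻¹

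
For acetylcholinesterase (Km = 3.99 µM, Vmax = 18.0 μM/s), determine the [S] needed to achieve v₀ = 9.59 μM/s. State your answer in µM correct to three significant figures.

4.55 µM

The required fractional saturation is v/Vmax = 9.59/18.0 = 0.5328.
Then [S]/(Km+[S]) = 0.5328 ⇒ [S] = 3.99 × 0.5328/(1 − 0.5328) = 4.55 µM.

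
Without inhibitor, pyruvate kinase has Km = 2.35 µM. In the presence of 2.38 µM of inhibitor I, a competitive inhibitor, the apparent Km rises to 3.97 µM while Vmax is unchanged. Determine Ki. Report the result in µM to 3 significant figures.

Competitive: Km,app = α·Km with α = 1 + [I]/Ki.
α = Km,app/Km = 3.97/2.35 = 1.689.
Ki = [I]/(α − 1) = 2.38/0.6894 = 3.45 µM.

3.45 µM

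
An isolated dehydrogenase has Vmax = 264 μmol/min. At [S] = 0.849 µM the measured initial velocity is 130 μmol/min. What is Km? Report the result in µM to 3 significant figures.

0.875 µM

From v = Vmax[S]/(Km+[S]), Km = [S](Vmax − v)/v.
Km = 0.849 × (264 − 130) / 130 = 113.8/130 = 0.875 µM.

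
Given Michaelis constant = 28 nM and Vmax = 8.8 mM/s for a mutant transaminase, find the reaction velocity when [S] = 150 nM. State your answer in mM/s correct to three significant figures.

7.42 mM/s

[S]/(Km+[S]) = 150/178.0 = 0.8427, the fractional saturation.
v = 0.8427 × Vmax = 0.8427 × 8.8 = 7.42 mM/s.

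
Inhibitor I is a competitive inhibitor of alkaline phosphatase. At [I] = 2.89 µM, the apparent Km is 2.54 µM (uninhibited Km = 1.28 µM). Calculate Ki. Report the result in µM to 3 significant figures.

Competitive: Km,app = α·Km with α = 1 + [I]/Ki.
α = Km,app/Km = 2.54/1.28 = 1.984.
Ki = [I]/(α − 1) = 2.89/0.9844 = 2.94 µM.

2.94 µM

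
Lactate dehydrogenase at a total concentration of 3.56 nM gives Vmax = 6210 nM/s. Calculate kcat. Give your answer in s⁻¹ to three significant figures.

kcat = Vmax/[E]total = 6210 nM/s / 3.56 nM = 1740 s⁻¹.

1740 s⁻¹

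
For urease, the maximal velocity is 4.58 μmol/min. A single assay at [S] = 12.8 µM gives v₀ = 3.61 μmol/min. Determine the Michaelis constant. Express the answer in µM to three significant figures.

3.44 µM

v/Vmax = 3.61/4.58 = 0.7882 = [S]/(Km+[S]).
So Km + [S] = [S]/0.7882 = 16.24 µM, giving Km = 16.24 − 12.8 = 3.44 µM.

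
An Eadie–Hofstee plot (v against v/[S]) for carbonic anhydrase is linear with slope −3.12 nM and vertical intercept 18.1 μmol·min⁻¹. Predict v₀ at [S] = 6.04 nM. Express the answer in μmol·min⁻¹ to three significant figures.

In the Eadie–Hofstee form v = Vmax − Km·(v/[S]), the slope is −Km and the intercept is Vmax, so Km = 3.12 nM and Vmax = 18.1 μmol·min⁻¹.
v = 18.1 × 6.04/(3.12 + 6.04) = 11.9 μmol·min⁻¹.

11.9 μmol·min⁻¹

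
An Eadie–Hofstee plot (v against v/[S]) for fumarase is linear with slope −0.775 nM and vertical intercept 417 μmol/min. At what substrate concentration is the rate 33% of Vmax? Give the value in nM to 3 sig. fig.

0.382 nM

The Eadie–Hofstee slope gives Km = 0.775 nM (slope = −Km).
v/Vmax = [S]/(Km+[S]) = 0.33 ⇒ [S] = Km·0.33/(1−0.33) = 0.775 × 0.4925 = 0.382 nM.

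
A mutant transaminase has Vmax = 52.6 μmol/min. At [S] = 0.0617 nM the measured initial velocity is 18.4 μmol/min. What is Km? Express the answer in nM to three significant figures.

v/Vmax = 18.4/52.6 = 0.3498 = [S]/(Km+[S]).
So Km + [S] = [S]/0.3498 = 0.1764 nM, giving Km = 0.1764 − 0.0617 = 0.115 nM.

0.115 nM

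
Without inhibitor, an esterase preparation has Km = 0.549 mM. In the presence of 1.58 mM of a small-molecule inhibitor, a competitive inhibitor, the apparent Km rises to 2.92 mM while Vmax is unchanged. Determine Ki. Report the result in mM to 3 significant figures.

0.366 mM

Competitive: Km,app = α·Km with α = 1 + [I]/Ki.
α = Km,app/Km = 2.92/0.549 = 5.319.
Ki = [I]/(α − 1) = 1.58/4.319 = 0.366 mM.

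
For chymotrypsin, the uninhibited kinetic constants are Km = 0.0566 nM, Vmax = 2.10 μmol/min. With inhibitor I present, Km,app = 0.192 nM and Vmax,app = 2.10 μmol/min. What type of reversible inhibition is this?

Km increases (0.0566 → 0.192 nM) while Vmax is unchanged — the hallmark of competitive inhibition.

competitive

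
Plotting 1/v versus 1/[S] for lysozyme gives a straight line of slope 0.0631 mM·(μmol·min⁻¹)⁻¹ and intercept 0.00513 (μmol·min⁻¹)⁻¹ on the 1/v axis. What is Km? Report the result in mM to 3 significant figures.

12.3 mM

y-intercept = 1/Vmax ⇒ Vmax = 195 μmol·min⁻¹; slope = Km/Vmax ⇒ Km = slope × Vmax.
Km = 0.0631 × 195 = 12.3 mM.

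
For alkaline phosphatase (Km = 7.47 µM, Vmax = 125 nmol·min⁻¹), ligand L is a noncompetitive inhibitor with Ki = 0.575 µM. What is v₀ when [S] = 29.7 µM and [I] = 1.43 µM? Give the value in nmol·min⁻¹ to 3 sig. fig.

With α = 1 + [I]/Ki = 1 + 1.43/0.575 = 3.487, the noncompetitive rate law is v = (Vmax/α)·[S] / (Km + [S]).
v = (125/3.487)×29.7 / (7.47 + 29.7) = 1065/37.17 = 28.6 nmol·min⁻¹.

28.6 nmol·min⁻¹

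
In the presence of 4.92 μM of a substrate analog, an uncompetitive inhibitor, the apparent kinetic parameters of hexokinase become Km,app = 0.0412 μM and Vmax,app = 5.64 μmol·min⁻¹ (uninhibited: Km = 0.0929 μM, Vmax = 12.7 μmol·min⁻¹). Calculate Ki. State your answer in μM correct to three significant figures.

Uncompetitive: Vmax,app = Vmax/α (and Km,app = Km/α) with α = 1 + [I]/Ki.
α = Vmax/Vmax,app = 12.7/5.64 = 2.252.
Ki = [I]/(α − 1) = 4.92/1.252 = 3.93 μM.

3.93 μM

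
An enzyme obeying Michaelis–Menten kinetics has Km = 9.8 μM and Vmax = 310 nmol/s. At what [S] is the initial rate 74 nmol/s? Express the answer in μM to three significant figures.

The required fractional saturation is v/Vmax = 74/310 = 0.2387.
Then [S]/(Km+[S]) = 0.2387 ⇒ [S] = 9.8 × 0.2387/(1 − 0.2387) = 3.07 μM.

3.07 μM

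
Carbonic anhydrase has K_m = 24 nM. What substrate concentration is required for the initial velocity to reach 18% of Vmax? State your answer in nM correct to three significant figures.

5.27 nM

v/Vmax = [S]/(Km+[S]) = 0.18, so [S] = Km·0.18/(1 − 0.18) = 24 × 0.2195.
[S] = 5.27 nM.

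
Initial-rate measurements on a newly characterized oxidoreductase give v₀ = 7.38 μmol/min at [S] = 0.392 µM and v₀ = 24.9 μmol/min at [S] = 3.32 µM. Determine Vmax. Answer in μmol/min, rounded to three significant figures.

From v = Vmax[S]/(Km+[S]), each point gives Vmax = v(Km+[S])/[S].
Equating: 7.38(Km+0.392)/0.392 = 24.9(Km+3.32)/3.32.
18.83·Km + 7.38 = 7.500·Km + 24.9, so (18.83 − 7.500)·Km = 24.9 − 7.38.
Km = 17.52/11.33 = 1.55 µM; then Vmax = 7.38(1.55+0.392)/0.392 = 36.5 μmol/min.

36.5 μmol/min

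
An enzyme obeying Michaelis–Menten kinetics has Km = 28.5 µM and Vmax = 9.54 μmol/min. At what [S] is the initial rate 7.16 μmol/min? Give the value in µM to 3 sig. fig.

Rearranging v = Vmax[S]/(Km+[S]) gives [S] = Km·v/(Vmax − v).
[S] = 28.5 × 7.16 / (9.54 − 7.16) = 204.1/2.380 = 85.7 µM.

85.7 µM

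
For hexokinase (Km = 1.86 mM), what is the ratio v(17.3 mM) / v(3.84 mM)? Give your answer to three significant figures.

The fractional saturations are [S]/(Km+[S]) = 3.84/5.700 = 0.6737 and 17.3/19.16 = 0.9029.
v₂/v₁ is just their ratio: 0.9029/0.6737 = 1.34.

1.34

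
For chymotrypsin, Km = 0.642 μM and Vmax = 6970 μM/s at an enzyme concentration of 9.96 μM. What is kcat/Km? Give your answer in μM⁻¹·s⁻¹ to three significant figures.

1090 μM⁻¹·s⁻¹

kcat = Vmax/[E]total = 6970/9.96 = 700 s⁻¹.
kcat/Km = 700/0.642 = 1090 μM⁻¹·s⁻¹.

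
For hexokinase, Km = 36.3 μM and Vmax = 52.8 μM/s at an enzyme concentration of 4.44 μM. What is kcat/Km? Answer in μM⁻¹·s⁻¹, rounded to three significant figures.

kcat = Vmax/[E]total = 52.8/4.44 = 11.9 s⁻¹.
kcat/Km = 11.9/36.3 = 0.328 μM⁻¹·s⁻¹.

0.328 μM⁻¹·s⁻¹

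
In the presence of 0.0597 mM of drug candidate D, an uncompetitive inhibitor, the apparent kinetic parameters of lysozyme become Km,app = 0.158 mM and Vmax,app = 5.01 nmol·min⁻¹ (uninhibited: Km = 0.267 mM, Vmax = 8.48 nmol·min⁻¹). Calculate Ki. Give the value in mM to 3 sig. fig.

0.0862 mM

Uncompetitive: Vmax,app = Vmax/α (and Km,app = Km/α) with α = 1 + [I]/Ki.
α = Vmax/Vmax,app = 8.48/5.01 = 1.693.
Since α = 1 + [I]/Ki, [I]/Ki = 1.693 − 1 = 0.6926 and Ki = 0.0597/0.6926 = 0.0862 mM.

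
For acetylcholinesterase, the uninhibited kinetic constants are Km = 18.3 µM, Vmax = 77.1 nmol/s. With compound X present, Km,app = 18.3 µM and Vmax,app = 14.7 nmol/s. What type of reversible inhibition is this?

Vmax decreases (77.1 → 14.7 nmol/s) while Km is unchanged — pure noncompetitive inhibition.

noncompetitive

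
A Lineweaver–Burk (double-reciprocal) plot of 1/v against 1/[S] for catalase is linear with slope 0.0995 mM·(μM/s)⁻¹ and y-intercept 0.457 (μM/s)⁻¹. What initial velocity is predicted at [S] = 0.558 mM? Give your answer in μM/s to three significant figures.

The y-intercept is 1/Vmax, so Vmax = 1/0.457 = 2.19 μM/s.
The slope is Km/Vmax, so Km = 0.0995 × 2.19 = 0.218 mM.
Then v = 2.19 × 0.558/(0.218 + 0.558) = 1.57 μM/s.

1.57 μM/s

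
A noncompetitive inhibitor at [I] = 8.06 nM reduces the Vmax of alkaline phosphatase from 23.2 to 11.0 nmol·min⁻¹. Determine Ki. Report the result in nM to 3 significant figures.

7.27 nM

Noncompetitive: Vmax,app = Vmax/α with α = 1 + [I]/Ki.
α = Vmax/Vmax,app = 23.2/11.0 = 2.109.
Since α = 1 + [I]/Ki, [I]/Ki = 2.109 − 1 = 1.109 and Ki = 8.06/1.109 = 7.27 nM.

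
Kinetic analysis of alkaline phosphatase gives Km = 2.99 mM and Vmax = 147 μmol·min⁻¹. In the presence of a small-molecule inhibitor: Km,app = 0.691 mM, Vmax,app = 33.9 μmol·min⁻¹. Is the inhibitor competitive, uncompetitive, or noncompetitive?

uncompetitive

Both Km and Vmax decrease by the same factor (~4.33-fold) — characteristic of uncompetitive inhibition.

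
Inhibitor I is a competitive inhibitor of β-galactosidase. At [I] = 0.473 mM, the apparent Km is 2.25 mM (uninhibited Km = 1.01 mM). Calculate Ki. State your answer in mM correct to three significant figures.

0.385 mM

Competitive: Km,app = α·Km with α = 1 + [I]/Ki.
α = Km,app/Km = 2.25/1.01 = 2.228.
Since α = 1 + [I]/Ki, [I]/Ki = 2.228 − 1 = 1.228 and Ki = 0.473/1.228 = 0.385 mM.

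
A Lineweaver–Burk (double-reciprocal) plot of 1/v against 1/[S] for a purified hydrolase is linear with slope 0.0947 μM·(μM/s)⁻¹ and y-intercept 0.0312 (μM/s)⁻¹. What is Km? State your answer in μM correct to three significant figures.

3.04 μM

y-intercept = 1/Vmax ⇒ Vmax = 32.1 μM/s; slope = Km/Vmax ⇒ Km = slope × Vmax.
Km = 0.0947 × 32.1 = 3.04 μM.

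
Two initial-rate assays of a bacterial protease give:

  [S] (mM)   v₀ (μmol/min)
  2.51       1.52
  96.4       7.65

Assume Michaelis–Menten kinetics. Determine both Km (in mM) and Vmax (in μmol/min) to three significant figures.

Km = 11.6 mM; Vmax = 8.57 μmol/min

In reciprocal form, 1/v = (Km/Vmax)·(1/[S]) + 1/Vmax. The two points give (1/[S], 1/v) = (0.3984, 0.6579) and (0.01037, 0.1307).
Slope = (0.6579 − 0.1307)/(0.3984 − 0.01037) = 1.359; intercept = 0.6579 − 1.359×0.3984 = 0.1166.
Vmax = 1/intercept = 8.57 μmol/min; Km = slope × Vmax = 1.359 × 8.57 = 11.6 mM.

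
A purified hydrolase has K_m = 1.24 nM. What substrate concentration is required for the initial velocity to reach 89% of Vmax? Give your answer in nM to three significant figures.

v/Vmax = [S]/(Km+[S]) = 0.89, so [S] = Km·0.89/(1 − 0.89) = 1.24 × 8.091.
[S] = 10.0 nM.

10.0 nM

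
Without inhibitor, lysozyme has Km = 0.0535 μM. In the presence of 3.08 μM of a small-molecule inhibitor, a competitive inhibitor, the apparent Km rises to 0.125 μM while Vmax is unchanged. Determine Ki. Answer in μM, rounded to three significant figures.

Competitive: Km,app = α·Km with α = 1 + [I]/Ki.
α = Km,app/Km = 0.125/0.0535 = 2.336.
Ki = [I]/(α − 1) = 3.08/1.336 = 2.30 μM.

2.30 μM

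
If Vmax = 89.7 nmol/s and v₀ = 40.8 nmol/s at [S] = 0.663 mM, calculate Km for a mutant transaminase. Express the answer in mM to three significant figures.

0.795 mM

v/Vmax = 40.8/89.7 = 0.4548 = [S]/(Km+[S]).
So Km + [S] = [S]/0.4548 = 1.458 mM, giving Km = 1.458 − 0.663 = 0.795 mM.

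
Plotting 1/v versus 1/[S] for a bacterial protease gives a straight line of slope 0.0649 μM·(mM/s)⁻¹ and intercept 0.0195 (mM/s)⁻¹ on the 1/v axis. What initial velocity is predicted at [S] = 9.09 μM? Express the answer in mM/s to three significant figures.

37.5 mM/s

The y-intercept is 1/Vmax, so Vmax = 1/0.0195 = 51.3 mM/s.
The slope is Km/Vmax, so Km = 0.0649 × 51.3 = 3.33 μM.
Then v = 51.3 × 9.09/(3.33 + 9.09) = 37.5 mM/s.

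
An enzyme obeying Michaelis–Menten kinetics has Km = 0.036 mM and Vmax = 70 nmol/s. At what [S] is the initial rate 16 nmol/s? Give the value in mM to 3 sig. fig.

The required fractional saturation is v/Vmax = 16/70 = 0.2286.
Then [S]/(Km+[S]) = 0.2286 ⇒ [S] = 0.036 × 0.2286/(1 − 0.2286) = 0.0107 mM.

0.0107 mM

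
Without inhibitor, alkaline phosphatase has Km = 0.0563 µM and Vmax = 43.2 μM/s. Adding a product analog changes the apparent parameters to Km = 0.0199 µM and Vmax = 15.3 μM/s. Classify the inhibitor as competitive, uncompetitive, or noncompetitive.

uncompetitive

Both Km and Vmax decrease by the same factor (~2.83-fold) — characteristic of uncompetitive inhibition.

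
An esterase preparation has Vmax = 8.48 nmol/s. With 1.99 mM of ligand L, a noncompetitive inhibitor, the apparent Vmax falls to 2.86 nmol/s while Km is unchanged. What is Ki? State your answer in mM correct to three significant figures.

1.01 mM

Noncompetitive: Vmax,app = Vmax/α with α = 1 + [I]/Ki.
α = Vmax/Vmax,app = 8.48/2.86 = 2.965.
Since α = 1 + [I]/Ki, [I]/Ki = 2.965 − 1 = 1.965 and Ki = 1.99/1.965 = 1.01 mM.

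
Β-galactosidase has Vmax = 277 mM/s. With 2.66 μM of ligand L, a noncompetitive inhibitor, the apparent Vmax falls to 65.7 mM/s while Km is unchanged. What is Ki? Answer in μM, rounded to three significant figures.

0.827 μM

Noncompetitive: Vmax,app = Vmax/α with α = 1 + [I]/Ki.
α = Vmax/Vmax,app = 277/65.7 = 4.216.
Ki = [I]/(α − 1) = 2.66/3.216 = 0.827 μM.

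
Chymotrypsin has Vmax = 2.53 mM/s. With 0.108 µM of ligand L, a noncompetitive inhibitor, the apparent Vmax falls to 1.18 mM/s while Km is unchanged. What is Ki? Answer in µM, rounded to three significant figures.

Noncompetitive: Vmax,app = Vmax/α with α = 1 + [I]/Ki.
α = Vmax/Vmax,app = 2.53/1.18 = 2.144.
Ki = [I]/(α − 1) = 0.108/1.144 = 0.0944 µM.

0.0944 µM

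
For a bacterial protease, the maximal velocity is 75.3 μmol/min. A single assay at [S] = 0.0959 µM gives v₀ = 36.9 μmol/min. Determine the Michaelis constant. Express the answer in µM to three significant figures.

From v = Vmax[S]/(Km+[S]), Km = [S](Vmax − v)/v.
Km = 0.0959 × (75.3 − 36.9) / 36.9 = 3.683/36.9 = 0.0998 µM.

0.0998 µM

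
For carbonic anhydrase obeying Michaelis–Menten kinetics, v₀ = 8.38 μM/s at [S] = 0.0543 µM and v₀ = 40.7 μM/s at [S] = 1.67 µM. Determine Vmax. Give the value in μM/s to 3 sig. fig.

46.8 μM/s

From v = Vmax[S]/(Km+[S]), each point gives Vmax = v(Km+[S])/[S].
Equating: 8.38(Km+0.0543)/0.0543 = 40.7(Km+1.67)/1.67.
154.3·Km + 8.38 = 24.37·Km + 40.7, so (154.3 − 24.37)·Km = 40.7 − 8.38.
Km = 32.32/130.0 = 0.249 µM; then Vmax = 8.38(0.249+0.0543)/0.0543 = 46.8 μM/s.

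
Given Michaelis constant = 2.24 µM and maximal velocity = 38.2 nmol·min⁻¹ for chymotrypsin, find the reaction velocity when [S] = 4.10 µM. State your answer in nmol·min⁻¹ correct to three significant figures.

24.7 nmol·min⁻¹

[S]/(Km+[S]) = 4.10/6.340 = 0.6467, the fractional saturation.
v = 0.6467 × Vmax = 0.6467 × 38.2 = 24.7 nmol·min⁻¹.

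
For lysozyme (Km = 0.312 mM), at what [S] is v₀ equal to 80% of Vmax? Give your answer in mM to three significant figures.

v/Vmax = [S]/(Km+[S]) = 0.8, so [S] = Km·0.8/(1 − 0.8) = 0.312 × 4.000.
[S] = 1.25 mM.

1.25 mM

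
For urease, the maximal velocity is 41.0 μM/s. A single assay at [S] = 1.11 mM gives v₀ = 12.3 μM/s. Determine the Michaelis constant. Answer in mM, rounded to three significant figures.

From v = Vmax[S]/(Km+[S]), Km = [S](Vmax − v)/v.
Km = 1.11 × (41.0 − 12.3) / 12.3 = 31.86/12.3 = 2.59 mM.

2.59 mM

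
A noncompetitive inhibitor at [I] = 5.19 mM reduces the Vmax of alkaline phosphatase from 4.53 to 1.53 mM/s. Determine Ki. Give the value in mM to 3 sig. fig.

2.65 mM

Noncompetitive: Vmax,app = Vmax/α with α = 1 + [I]/Ki.
α = Vmax/Vmax,app = 4.53/1.53 = 2.961.
Since α = 1 + [I]/Ki, [I]/Ki = 2.961 − 1 = 1.961 and Ki = 5.19/1.961 = 2.65 mM.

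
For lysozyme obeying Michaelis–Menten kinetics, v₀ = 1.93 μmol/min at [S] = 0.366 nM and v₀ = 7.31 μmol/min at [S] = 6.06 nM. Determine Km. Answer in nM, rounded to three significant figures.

1.32 nM

From v = Vmax[S]/(Km+[S]), each point gives Vmax = v(Km+[S])/[S].
Equating: 1.93(Km+0.366)/0.366 = 7.31(Km+6.06)/6.06.
5.273·Km + 1.93 = 1.206·Km + 7.31, so (5.273 − 1.206)·Km = 7.31 − 1.93.
Km = 5.380/4.067 = 1.32 nM; then Vmax = 1.93(1.32+0.366)/0.366 = 8.91 μmol/min.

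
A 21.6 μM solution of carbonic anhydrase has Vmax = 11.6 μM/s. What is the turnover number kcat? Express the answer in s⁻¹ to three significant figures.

0.537 s⁻¹

kcat = Vmax/[E]total = 11.6 μM/s / 21.6 μM = 0.537 s⁻¹.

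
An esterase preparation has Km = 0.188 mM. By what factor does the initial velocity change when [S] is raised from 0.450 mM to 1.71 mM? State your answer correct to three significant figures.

1.28

Since Vmax cancels, v₂/v₁ = [S]₂(Km+[S]₁) / [S]₁(Km+[S]₂).
= 1.71×(0.188+0.450) / (0.450×(0.188+1.71)) = 1.091/0.8541 = 1.28.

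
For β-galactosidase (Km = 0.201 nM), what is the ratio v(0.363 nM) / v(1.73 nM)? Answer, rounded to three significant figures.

0.718

Since Vmax cancels, v₂/v₁ = [S]₂(Km+[S]₁) / [S]₁(Km+[S]₂).
= 0.363×(0.201+1.73) / (1.73×(0.201+0.363)) = 0.7010/0.9757 = 0.718.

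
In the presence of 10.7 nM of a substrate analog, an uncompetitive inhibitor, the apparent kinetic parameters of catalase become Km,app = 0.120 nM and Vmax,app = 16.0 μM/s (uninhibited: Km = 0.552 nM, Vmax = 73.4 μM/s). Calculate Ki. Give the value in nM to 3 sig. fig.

2.98 nM

Uncompetitive: Vmax,app = Vmax/α (and Km,app = Km/α) with α = 1 + [I]/Ki.
α = Vmax/Vmax,app = 73.4/16.0 = 4.588.
Since α = 1 + [I]/Ki, [I]/Ki = 4.588 − 1 = 3.588 and Ki = 10.7/3.588 = 2.98 nM.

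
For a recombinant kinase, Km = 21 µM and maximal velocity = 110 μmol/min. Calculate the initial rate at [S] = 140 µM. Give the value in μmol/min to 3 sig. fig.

v = Vmax·[S]/(Km + [S]) = 110 × 140 / (21 + 140)
  = 15400 / 161.0 = 95.7 μmol/min.

95.7 μmol/min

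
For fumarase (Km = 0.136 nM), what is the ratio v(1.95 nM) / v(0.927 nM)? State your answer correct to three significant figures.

1.07

The fractional saturations are [S]/(Km+[S]) = 0.927/1.063 = 0.8721 and 1.95/2.086 = 0.9348.
v₂/v₁ is just their ratio: 0.9348/0.8721 = 1.07.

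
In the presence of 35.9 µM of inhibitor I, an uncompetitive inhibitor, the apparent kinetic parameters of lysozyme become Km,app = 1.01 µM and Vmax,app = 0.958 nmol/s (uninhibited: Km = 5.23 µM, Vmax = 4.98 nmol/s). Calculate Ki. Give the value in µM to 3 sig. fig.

8.55 µM

Uncompetitive: Vmax,app = Vmax/α (and Km,app = Km/α) with α = 1 + [I]/Ki.
α = Vmax/Vmax,app = 4.98/0.958 = 5.198.
Since α = 1 + [I]/Ki, [I]/Ki = 5.198 − 1 = 4.198 and Ki = 35.9/4.198 = 8.55 µM.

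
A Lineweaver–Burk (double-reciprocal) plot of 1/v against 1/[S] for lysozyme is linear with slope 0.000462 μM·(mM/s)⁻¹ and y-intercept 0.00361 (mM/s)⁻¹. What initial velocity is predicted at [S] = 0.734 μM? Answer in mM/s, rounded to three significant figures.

236 mM/s

The y-intercept is 1/Vmax, so Vmax = 1/0.00361 = 277 mM/s.
The slope is Km/Vmax, so Km = 0.000462 × 277 = 0.128 μM.
Then v = 277 × 0.734/(0.128 + 0.734) = 236 mM/s.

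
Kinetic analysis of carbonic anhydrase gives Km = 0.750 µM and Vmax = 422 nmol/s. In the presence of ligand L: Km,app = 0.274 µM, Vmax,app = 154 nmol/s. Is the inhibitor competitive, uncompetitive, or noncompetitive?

Both Km and Vmax decrease by the same factor (~2.74-fold) — characteristic of uncompetitive inhibition.

uncompetitive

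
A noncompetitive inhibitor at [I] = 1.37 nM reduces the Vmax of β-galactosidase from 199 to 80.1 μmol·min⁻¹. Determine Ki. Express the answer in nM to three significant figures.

Noncompetitive: Vmax,app = Vmax/α with α = 1 + [I]/Ki.
α = Vmax/Vmax,app = 199/80.1 = 2.484.
Since α = 1 + [I]/Ki, [I]/Ki = 2.484 − 1 = 1.484 and Ki = 1.37/1.484 = 0.923 nM.

0.923 nM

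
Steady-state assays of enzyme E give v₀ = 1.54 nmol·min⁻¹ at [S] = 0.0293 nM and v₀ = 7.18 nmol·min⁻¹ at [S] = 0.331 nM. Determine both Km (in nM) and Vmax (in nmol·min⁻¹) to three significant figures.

From v = Vmax[S]/(Km+[S]), each point gives Vmax = v(Km+[S])/[S].
Equating: 1.54(Km+0.0293)/0.0293 = 7.18(Km+0.331)/0.331.
52.56·Km + 1.54 = 21.69·Km + 7.18, so (52.56 − 21.69)·Km = 7.18 − 1.54.
Km = 5.640/30.87 = 0.183 nM; then Vmax = 1.54(0.183+0.0293)/0.0293 = 11.1 nmol·min⁻¹.

Km = 0.183 nM; Vmax = 11.1 nmol·min⁻¹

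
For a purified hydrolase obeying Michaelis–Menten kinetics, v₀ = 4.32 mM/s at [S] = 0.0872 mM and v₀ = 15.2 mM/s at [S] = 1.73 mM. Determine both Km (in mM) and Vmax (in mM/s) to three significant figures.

Km = 0.267 mM; Vmax = 17.5 mM/s

In reciprocal form, 1/v = (Km/Vmax)·(1/[S]) + 1/Vmax. The two points give (1/[S], 1/v) = (11.47, 0.2315) and (0.5780, 0.06579).
Slope = (0.2315 − 0.06579)/(11.47 − 0.5780) = 0.01522; intercept = 0.2315 − 0.01522×11.47 = 0.05699.
Vmax = 1/intercept = 17.5 mM/s; Km = slope × Vmax = 0.01522 × 17.5 = 0.267 mM.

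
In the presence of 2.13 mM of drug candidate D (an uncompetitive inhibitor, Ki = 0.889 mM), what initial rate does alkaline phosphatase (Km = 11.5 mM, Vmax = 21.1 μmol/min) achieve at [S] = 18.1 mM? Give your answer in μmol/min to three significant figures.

5.23 μmol/min

With α = 1 + [I]/Ki = 1 + 2.13/0.889 = 3.396, the uncompetitive rate law is v = (Vmax/α)·[S] / (Km/α + [S]).
v = (21.1/3.396)×18.1 / (11.5/3.396 + 18.1) = 112.5/21.49 = 5.23 μmol/min.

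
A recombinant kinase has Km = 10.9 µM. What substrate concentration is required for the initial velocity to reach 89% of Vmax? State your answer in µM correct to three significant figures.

v/Vmax = [S]/(Km+[S]) = 0.89, so [S] = Km·0.89/(1 − 0.89) = 10.9 × 8.091.
[S] = 88.2 µM.

88.2 µM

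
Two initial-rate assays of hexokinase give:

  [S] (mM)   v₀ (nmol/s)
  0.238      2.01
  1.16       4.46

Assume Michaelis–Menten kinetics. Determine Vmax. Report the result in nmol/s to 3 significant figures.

6.51 nmol/s

In reciprocal form, 1/v = (Km/Vmax)·(1/[S]) + 1/Vmax. The two points give (1/[S], 1/v) = (4.202, 0.4975) and (0.8621, 0.2242).
Slope = (0.4975 − 0.2242)/(4.202 − 0.8621) = 0.08184; intercept = 0.4975 − 0.08184×4.202 = 0.1537.
Vmax = 1/intercept = 6.51 nmol/s; Km = slope × Vmax = 0.08184 × 6.51 = 0.533 mM.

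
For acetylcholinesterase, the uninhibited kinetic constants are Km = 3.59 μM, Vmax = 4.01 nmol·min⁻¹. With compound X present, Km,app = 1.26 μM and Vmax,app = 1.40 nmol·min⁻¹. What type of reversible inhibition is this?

uncompetitive

Both Km and Vmax decrease by the same factor (~2.86-fold) — characteristic of uncompetitive inhibition.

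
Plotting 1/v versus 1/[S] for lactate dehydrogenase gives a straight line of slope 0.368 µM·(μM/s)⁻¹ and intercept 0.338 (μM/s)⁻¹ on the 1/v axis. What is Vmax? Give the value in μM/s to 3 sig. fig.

The y-intercept of a Lineweaver–Burk plot equals 1/Vmax, so Vmax = 1/0.338 = 2.96 μM/s.

2.96 μM/s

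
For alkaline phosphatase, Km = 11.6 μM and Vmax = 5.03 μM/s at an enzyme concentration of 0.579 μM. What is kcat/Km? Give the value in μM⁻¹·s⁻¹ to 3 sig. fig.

kcat = Vmax/[E]total = 5.03/0.579 = 8.69 s⁻¹.
kcat/Km = 8.69/11.6 = 0.749 μM⁻¹·s⁻¹.

0.749 μM⁻¹·s⁻¹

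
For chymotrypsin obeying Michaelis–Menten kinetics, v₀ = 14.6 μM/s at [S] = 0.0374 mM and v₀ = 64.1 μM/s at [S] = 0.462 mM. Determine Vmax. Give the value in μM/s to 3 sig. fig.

91.4 μM/s

In reciprocal form, 1/v = (Km/Vmax)·(1/[S]) + 1/Vmax. The two points give (1/[S], 1/v) = (26.74, 0.06849) and (2.165, 0.01560).
Slope = (0.06849 − 0.01560)/(26.74 − 2.165) = 0.002152; intercept = 0.06849 − 0.002152×26.74 = 0.01094.
Vmax = 1/intercept = 91.4 μM/s; Km = slope × Vmax = 0.002152 × 91.4 = 0.197 mM.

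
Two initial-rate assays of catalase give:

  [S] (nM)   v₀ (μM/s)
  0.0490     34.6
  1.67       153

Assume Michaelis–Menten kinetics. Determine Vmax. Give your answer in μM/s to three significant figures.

171 μM/s

From v = Vmax[S]/(Km+[S]), each point gives Vmax = v(Km+[S])/[S].
Equating: 34.6(Km+0.0490)/0.0490 = 153(Km+1.67)/1.67.
706.1·Km + 34.6 = 91.62·Km + 153, so (706.1 − 91.62)·Km = 153 − 34.6.
Km = 118.4/614.5 = 0.193 nM; then Vmax = 34.6(0.193+0.0490)/0.0490 = 171 μM/s.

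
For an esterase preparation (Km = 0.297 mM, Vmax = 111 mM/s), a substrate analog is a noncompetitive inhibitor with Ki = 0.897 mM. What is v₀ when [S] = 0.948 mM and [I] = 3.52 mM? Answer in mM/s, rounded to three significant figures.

α = 1 + [I]/Ki = 1 + 3.52/0.897 = 4.924.
For a noncompetitive inhibitor, Vmax is reduced to Vmax/α while Km is unchanged: Km,app = 0.297 mM, Vmax,app = 22.5 mM/s.
v = Vmax,app·[S]/(Km,app + [S]) = 22.5 × 0.948/(0.297 + 0.948) = 17.2 mM/s.

17.2 mM/s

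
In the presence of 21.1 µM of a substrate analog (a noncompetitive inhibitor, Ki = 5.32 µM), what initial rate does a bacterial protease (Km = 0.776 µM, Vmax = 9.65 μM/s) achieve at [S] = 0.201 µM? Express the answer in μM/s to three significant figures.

0.400 μM/s

With α = 1 + [I]/Ki = 1 + 21.1/5.32 = 4.966, the noncompetitive rate law is v = (Vmax/α)·[S] / (Km + [S]).
v = (9.65/4.966)×0.201 / (0.776 + 0.201) = 0.3906/0.9770 = 0.400 μM/s.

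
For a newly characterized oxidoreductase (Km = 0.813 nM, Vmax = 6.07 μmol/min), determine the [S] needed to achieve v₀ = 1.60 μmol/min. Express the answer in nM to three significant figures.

Rearranging v = Vmax[S]/(Km+[S]) gives [S] = Km·v/(Vmax − v).
[S] = 0.813 × 1.60 / (6.07 − 1.60) = 1.301/4.470 = 0.291 nM.

0.291 nM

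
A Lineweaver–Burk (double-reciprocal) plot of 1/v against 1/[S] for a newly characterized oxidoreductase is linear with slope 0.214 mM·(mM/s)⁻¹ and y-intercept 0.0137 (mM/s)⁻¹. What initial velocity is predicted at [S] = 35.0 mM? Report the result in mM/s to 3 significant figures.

The y-intercept is 1/Vmax, so Vmax = 1/0.0137 = 73.0 mM/s.
The slope is Km/Vmax, so Km = 0.214 × 73.0 = 15.6 mM.
Then v = 73.0 × 35.0/(15.6 + 35.0) = 50.5 mM/s.

50.5 mM/s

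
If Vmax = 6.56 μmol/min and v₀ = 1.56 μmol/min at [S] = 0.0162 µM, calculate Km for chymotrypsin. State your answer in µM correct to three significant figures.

From v = Vmax[S]/(Km+[S]), Km = [S](Vmax − v)/v.
Km = 0.0162 × (6.56 − 1.56) / 1.56 = 0.08100/1.56 = 0.0519 µM.

0.0519 µM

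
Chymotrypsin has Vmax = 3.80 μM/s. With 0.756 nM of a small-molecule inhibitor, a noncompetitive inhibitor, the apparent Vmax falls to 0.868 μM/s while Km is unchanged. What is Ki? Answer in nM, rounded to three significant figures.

0.224 nM

Noncompetitive: Vmax,app = Vmax/α with α = 1 + [I]/Ki.
α = Vmax/Vmax,app = 3.80/0.868 = 4.378.
Since α = 1 + [I]/Ki, [I]/Ki = 4.378 − 1 = 3.378 and Ki = 0.756/3.378 = 0.224 nM.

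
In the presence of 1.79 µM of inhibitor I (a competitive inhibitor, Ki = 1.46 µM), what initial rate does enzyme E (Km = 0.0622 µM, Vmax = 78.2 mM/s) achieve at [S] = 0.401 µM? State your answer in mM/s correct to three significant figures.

α = 1 + [I]/Ki = 1 + 1.79/1.46 = 2.226.
For a competitive inhibitor, Vmax is unchanged and the apparent Km becomes α·Km: Km,app = 0.138 µM, Vmax,app = 78.2 mM/s.
v = Vmax,app·[S]/(Km,app + [S]) = 78.2 × 0.401/(0.138 + 0.401) = 58.1 mM/s.

58.1 mM/s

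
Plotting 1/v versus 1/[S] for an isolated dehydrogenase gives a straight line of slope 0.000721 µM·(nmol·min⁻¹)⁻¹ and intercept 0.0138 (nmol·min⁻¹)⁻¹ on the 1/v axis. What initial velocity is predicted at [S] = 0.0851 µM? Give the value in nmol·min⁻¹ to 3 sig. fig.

44.9 nmol·min⁻¹

The y-intercept is 1/Vmax, so Vmax = 1/0.0138 = 72.5 nmol·min⁻¹.
The slope is Km/Vmax, so Km = 0.000721 × 72.5 = 0.0522 µM.
Then v = 72.5 × 0.0851/(0.0522 + 0.0851) = 44.9 nmol·min⁻¹.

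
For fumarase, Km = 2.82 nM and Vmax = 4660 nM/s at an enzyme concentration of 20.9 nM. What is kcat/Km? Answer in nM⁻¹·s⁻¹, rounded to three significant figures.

79.1 nM⁻¹·s⁻¹

kcat = Vmax/[E]total = 4660/20.9 = 223 s⁻¹.
kcat/Km = 223/2.82 = 79.1 nM⁻¹·s⁻¹.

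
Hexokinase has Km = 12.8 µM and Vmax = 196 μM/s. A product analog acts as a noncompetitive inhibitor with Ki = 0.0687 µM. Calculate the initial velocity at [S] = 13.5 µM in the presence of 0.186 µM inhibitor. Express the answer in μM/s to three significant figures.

α = 1 + [I]/Ki = 1 + 0.186/0.0687 = 3.707.
For a noncompetitive inhibitor, Vmax is reduced to Vmax/α while Km is unchanged: Km,app = 12.8 µM, Vmax,app = 52.9 μM/s.
v = Vmax,app·[S]/(Km,app + [S]) = 52.9 × 13.5/(12.8 + 13.5) = 27.1 μM/s.

27.1 μM/s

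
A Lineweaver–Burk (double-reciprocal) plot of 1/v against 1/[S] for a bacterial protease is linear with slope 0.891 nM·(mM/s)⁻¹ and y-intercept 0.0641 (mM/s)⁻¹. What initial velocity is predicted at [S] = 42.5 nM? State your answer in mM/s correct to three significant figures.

The y-intercept is 1/Vmax, so Vmax = 1/0.0641 = 15.6 mM/s.
The slope is Km/Vmax, so Km = 0.891 × 15.6 = 13.9 nM.
Then v = 15.6 × 42.5/(13.9 + 42.5) = 11.8 mM/s.

11.8 mM/s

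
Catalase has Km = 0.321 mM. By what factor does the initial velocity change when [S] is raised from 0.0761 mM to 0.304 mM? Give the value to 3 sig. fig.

The fractional saturations are [S]/(Km+[S]) = 0.0761/0.3971 = 0.1916 and 0.304/0.6250 = 0.4864.
v₂/v₁ is just their ratio: 0.4864/0.1916 = 2.54.

2.54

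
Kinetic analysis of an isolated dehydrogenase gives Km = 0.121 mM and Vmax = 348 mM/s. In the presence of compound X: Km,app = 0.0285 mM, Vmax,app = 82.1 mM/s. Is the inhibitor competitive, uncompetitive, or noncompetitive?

Both Km and Vmax decrease by the same factor (~4.24-fold) — characteristic of uncompetitive inhibition.

uncompetitive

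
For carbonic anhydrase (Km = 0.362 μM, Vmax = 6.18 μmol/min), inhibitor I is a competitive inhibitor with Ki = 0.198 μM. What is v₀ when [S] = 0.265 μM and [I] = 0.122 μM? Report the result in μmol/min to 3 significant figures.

With α = 1 + [I]/Ki = 1 + 0.122/0.198 = 1.616, the competitive rate law is v = Vmax[S] / (αKm + [S]).
v = 6.18×0.265 / (1.616×0.362 + 0.265) = 1.638/0.8501 = 1.93 μmol/min.

1.93 μmol/min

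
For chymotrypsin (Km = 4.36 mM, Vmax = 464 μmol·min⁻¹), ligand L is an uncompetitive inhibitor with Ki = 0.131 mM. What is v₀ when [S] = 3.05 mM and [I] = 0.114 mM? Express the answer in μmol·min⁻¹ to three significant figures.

141 μmol·min⁻¹

α = 1 + [I]/Ki = 1 + 0.114/0.131 = 1.870.
For an uncompetitive inhibitor, both parameters are divided by α, giving Vmax/α and Km/α: Km,app = 2.33 mM, Vmax,app = 248 μmol·min⁻¹.
v = Vmax,app·[S]/(Km,app + [S]) = 248 × 3.05/(2.33 + 3.05) = 141 μmol·min⁻¹.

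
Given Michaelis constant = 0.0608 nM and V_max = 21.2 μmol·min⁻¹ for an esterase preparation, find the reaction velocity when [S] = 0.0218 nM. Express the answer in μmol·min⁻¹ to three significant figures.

[S]/(Km+[S]) = 0.0218/0.08260 = 0.2639, the fractional saturation.
v = 0.2639 × Vmax = 0.2639 × 21.2 = 5.60 μmol·min⁻¹.

5.60 μmol·min⁻¹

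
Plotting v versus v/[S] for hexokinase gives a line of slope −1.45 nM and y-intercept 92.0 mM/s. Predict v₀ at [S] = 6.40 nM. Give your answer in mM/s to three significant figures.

75.0 mM/s

In the Eadie–Hofstee form v = Vmax − Km·(v/[S]), the slope is −Km and the intercept is Vmax, so Km = 1.45 nM and Vmax = 92.0 mM/s.
v = 92.0 × 6.40/(1.45 + 6.40) = 75.0 mM/s.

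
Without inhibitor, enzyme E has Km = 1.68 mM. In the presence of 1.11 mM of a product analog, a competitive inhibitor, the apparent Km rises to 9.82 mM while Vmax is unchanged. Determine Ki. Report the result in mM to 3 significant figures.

Competitive: Km,app = α·Km with α = 1 + [I]/Ki.
α = Km,app/Km = 9.82/1.68 = 5.845.
Ki = [I]/(α − 1) = 1.11/4.845 = 0.229 mM.

0.229 mM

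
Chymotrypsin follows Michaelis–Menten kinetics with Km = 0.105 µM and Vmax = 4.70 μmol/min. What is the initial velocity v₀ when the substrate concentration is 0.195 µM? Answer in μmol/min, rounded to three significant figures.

v = Vmax·[S]/(Km + [S]) = 4.70 × 0.195 / (0.105 + 0.195)
  = 0.9165 / 0.3000 = 3.06 μmol/min.

3.06 μmol/min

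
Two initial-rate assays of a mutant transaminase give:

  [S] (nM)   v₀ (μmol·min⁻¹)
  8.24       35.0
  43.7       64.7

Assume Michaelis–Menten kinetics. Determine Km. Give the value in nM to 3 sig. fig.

From v = Vmax[S]/(Km+[S]), each point gives Vmax = v(Km+[S])/[S].
Equating: 35.0(Km+8.24)/8.24 = 64.7(Km+43.7)/43.7.
4.248·Km + 35.0 = 1.481·Km + 64.7, so (4.248 − 1.481)·Km = 64.7 − 35.0.
Km = 29.70/2.767 = 10.7 nM; then Vmax = 35.0(10.7+8.24)/8.24 = 80.6 μmol·min⁻¹.

10.7 nM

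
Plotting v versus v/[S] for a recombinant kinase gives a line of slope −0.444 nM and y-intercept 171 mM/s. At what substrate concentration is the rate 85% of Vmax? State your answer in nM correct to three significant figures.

2.52 nM

The Eadie–Hofstee slope gives Km = 0.444 nM (slope = −Km).
v/Vmax = [S]/(Km+[S]) = 0.85 ⇒ [S] = Km·0.85/(1−0.85) = 0.444 × 5.667 = 2.52 nM.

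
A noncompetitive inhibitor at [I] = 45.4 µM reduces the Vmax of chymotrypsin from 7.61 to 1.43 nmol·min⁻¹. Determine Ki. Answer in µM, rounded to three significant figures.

Noncompetitive: Vmax,app = Vmax/α with α = 1 + [I]/Ki.
α = Vmax/Vmax,app = 7.61/1.43 = 5.322.
Since α = 1 + [I]/Ki, [I]/Ki = 5.322 − 1 = 4.322 and Ki = 45.4/4.322 = 10.5 µM.

10.5 µM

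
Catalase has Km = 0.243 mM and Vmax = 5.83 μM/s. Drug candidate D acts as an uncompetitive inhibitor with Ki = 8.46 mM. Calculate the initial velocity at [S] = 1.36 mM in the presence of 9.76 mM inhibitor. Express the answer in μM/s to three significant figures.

α = 1 + [I]/Ki = 1 + 9.76/8.46 = 2.154.
For an uncompetitive inhibitor, both parameters are divided by α, giving Vmax/α and Km/α: Km,app = 0.113 mM, Vmax,app = 2.71 μM/s.
v = Vmax,app·[S]/(Km,app + [S]) = 2.71 × 1.36/(0.113 + 1.36) = 2.50 μM/s.

2.50 μM/s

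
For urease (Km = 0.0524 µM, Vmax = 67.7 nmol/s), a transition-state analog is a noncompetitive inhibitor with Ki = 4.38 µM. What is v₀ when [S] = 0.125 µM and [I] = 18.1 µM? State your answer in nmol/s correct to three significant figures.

With α = 1 + [I]/Ki = 1 + 18.1/4.38 = 5.132, the noncompetitive rate law is v = (Vmax/α)·[S] / (Km + [S]).
v = (67.7/5.132)×0.125 / (0.0524 + 0.125) = 1.649/0.1774 = 9.29 nmol/s.

9.29 nmol/s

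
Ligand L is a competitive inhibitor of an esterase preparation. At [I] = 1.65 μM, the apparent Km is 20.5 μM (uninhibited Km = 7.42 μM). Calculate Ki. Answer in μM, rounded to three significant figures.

0.936 μM

Competitive: Km,app = α·Km with α = 1 + [I]/Ki.
α = Km,app/Km = 20.5/7.42 = 2.763.
Ki = [I]/(α − 1) = 1.65/1.763 = 0.936 μM.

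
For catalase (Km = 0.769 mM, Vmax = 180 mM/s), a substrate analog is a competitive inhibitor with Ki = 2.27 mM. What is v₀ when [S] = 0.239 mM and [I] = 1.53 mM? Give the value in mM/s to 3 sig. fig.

α = 1 + [I]/Ki = 1 + 1.53/2.27 = 1.674.
For a competitive inhibitor, Vmax is unchanged and the apparent Km becomes α·Km: Km,app = 1.29 mM, Vmax,app = 180 mM/s.
v = Vmax,app·[S]/(Km,app + [S]) = 180 × 0.239/(1.29 + 0.239) = 28.2 mM/s.

28.2 mM/s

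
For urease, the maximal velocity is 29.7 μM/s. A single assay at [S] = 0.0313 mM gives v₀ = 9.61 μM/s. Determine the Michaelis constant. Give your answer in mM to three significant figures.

0.0654 mM

From v = Vmax[S]/(Km+[S]), Km = [S](Vmax − v)/v.
Km = 0.0313 × (29.7 − 9.61) / 9.61 = 0.6288/9.61 = 0.0654 mM.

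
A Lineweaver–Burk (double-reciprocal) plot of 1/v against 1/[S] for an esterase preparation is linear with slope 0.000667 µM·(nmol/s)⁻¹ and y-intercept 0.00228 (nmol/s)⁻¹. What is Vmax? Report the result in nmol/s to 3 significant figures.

439 nmol/s

The y-intercept of a Lineweaver–Burk plot equals 1/Vmax, so Vmax = 1/0.00228 = 439 nmol/s.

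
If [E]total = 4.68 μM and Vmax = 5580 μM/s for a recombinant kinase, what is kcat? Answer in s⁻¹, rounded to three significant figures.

1190 s⁻¹

kcat = Vmax/[E]total = 5580 μM/s / 4.68 μM = 1190 s⁻¹.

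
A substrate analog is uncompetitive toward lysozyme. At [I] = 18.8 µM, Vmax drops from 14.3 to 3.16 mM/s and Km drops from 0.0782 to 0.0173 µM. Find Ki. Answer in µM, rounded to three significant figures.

Uncompetitive: Vmax,app = Vmax/α (and Km,app = Km/α) with α = 1 + [I]/Ki.
α = Vmax/Vmax,app = 14.3/3.16 = 4.525.
Since α = 1 + [I]/Ki, [I]/Ki = 4.525 − 1 = 3.525 and Ki = 18.8/3.525 = 5.33 µM.

5.33 µM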